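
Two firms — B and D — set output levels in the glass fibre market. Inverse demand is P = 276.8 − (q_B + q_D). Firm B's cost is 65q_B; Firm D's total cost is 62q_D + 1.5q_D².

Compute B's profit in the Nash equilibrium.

8798.44

Firm B's profit: π = q_B(276.8 − (q_B + q_D)) − 65q_B.
∂π/∂q_B = 211.8 − 2q_B − q_D = 0, so q_B = 105.9 − 0.5q_D.
For D: ∂π/∂q_D = 214.8 − 5q_D − q_B = 0 ⇒ q_D = 42.96 − 0.2q_B.
Plugging q_D into B's best response: q_B = 105.9 − 0.5(42.96 − 0.2q_B) ⇒ 0.9q_B = 84.42, so q_B = 93.8.
Then q_D = 42.96 − 0.2·93.8 = 24.2.
Price P = 276.8 − 118 = 158.8.
B's profit: (158.8 − 65)·93.8 = 8798.44.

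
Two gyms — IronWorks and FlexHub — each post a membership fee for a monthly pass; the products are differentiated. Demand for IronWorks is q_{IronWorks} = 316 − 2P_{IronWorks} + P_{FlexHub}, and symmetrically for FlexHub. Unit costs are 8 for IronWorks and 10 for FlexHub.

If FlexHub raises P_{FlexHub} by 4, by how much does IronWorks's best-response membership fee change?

IronWorks's profit: π = (P_{IronWorks} − 8)(316 − 2P_{IronWorks} + P_{FlexHub}).
∂π/∂P_{IronWorks} = 332 − 4P_{IronWorks} + P_{FlexHub} = 0 ⇒ P_{IronWorks} = 83 + 0.25P_{FlexHub}.
The reaction-function slope is 0.25, so a 4-unit rise in P_{FlexHub} moves P_{IronWorks} by 0.25 × 4 = 1. IronWorks's best response rises — the actions are strategic complements.

1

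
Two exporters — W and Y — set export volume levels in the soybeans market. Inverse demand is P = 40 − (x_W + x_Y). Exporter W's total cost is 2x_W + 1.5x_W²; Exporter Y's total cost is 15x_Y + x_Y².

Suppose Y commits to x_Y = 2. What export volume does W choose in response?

7.2

Exporter W's profit: π = x_W(40 − (x_W + x_Y)) − 2x_W − 1.5x_W².
∂π/∂x_W = 38 − 5x_W − x_Y = 0, so x_W = 7.6 − 0.2x_Y.
At x_Y = 2: x_W = 7.6 − 0.2·2 = 7.2.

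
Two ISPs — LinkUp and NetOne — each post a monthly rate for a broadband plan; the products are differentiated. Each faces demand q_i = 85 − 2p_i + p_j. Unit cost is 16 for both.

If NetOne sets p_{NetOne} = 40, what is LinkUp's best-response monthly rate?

LinkUp's profit: π = (p_{LinkUp} − 16)(85 − 2p_{LinkUp} + p_{NetOne}).
∂π/∂p_{LinkUp} = 117 − 4p_{LinkUp} + p_{NetOne} = 0 ⇒ p_{LinkUp} = 29.25 + 0.25p_{NetOne}.
At p_{NetOne} = 40: p_{LinkUp} = 29.25 + 0.25·40 = 39.25.

39.25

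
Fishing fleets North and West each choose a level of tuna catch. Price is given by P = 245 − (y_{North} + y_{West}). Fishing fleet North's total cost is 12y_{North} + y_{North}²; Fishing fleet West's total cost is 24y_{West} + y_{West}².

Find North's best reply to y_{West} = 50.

Fishing fleet North's profit: π = y_{North}(245 − (y_{North} + y_{West})) − 12y_{North} − y_{North}².
∂π/∂y_{North} = 233 − 4y_{North} − y_{West} = 0, so y_{North} = 58.25 − 0.25y_{West}.
At y_{West} = 50: y_{North} = 58.25 − 0.25·50 = 45.75.

45.75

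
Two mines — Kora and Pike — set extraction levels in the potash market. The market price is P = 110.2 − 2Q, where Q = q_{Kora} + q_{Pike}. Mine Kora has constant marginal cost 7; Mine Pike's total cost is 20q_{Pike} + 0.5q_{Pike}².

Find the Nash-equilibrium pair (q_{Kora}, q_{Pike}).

Mine Kora's profit: π = q_{Kora}(110.2 − 2(q_{Kora} + q_{Pike})) − 7q_{Kora}.
∂π/∂q_{Kora} = 103.2 − 4q_{Kora} − 2q_{Pike} = 0, so q_{Kora} = 25.8 − 0.5q_{Pike}.
For Pike: ∂π/∂q_{Pike} = 90.2 − 5q_{Pike} − 2q_{Kora} = 0 ⇒ q_{Pike} = 18.04 − 0.4q_{Kora}.
Substituting the second reaction function into the first: q_{Kora} = 25.8 − 0.5(18.04 − 0.4q_{Kora}), which gives 0.8q_{Kora} = 16.78 ⇒ q_{Kora} = 20.975.
Then q_{Pike} = 18.04 − 0.4·20.975 = 9.65.

20.975, 9.65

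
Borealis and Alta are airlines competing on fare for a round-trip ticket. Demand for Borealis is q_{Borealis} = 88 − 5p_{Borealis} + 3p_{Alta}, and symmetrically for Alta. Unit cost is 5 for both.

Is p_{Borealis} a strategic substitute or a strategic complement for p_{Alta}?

strategic complements

Borealis's profit: π = (p_{Borealis} − 5)(88 − 5p_{Borealis} + 3p_{Alta}).
∂π/∂p_{Borealis} = 113 − 10p_{Borealis} + 3p_{Alta} = 0 ⇒ p_{Borealis} = 11.3 + 0.3p_{Alta}.
The best-response slope dp_{Borealis}/dp_{Alta} = 0.3 > 0: the reaction function is upward-sloping, so the choices are strategic complements.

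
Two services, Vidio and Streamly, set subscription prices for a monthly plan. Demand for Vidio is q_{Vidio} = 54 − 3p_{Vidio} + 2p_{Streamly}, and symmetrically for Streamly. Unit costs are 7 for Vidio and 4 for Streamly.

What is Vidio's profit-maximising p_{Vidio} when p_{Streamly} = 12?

16.5

Vidio's profit: π = (p_{Vidio} − 7)(54 − 3p_{Vidio} + 2p_{Streamly}).
∂π/∂p_{Vidio} = 75 − 6p_{Vidio} + 2p_{Streamly} = 0 ⇒ p_{Vidio} = 12.5 + (1/3)p_{Streamly}.
At p_{Streamly} = 12: p_{Vidio} = 12.5 + (1/3)·12 = 16.5.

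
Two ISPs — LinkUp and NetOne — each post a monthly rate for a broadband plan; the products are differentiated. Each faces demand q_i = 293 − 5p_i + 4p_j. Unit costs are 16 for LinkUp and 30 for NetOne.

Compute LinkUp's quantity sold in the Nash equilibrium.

LinkUp's profit: π = (p_{LinkUp} − 16)(293 − 5p_{LinkUp} + 4p_{NetOne}).
∂π/∂p_{LinkUp} = 373 − 10p_{LinkUp} + 4p_{NetOne} = 0 ⇒ p_{LinkUp} = 37.3 + 0.4p_{NetOne}.
Similarly p_{NetOne} = 44.3 + 0.4p_{LinkUp}.
Substituting the second reaction function into the first: p_{LinkUp} = 37.3 + 0.4(44.3 + 0.4p_{LinkUp}), which gives 0.84p_{LinkUp} = 55.02 ⇒ p_{LinkUp} = 65.5.
Then p_{NetOne} = 44.3 + 0.4·65.5 = 70.5.
q_{LinkUp} = 293 − 5·65.5 + 4·70.5 = 247.5.

247.5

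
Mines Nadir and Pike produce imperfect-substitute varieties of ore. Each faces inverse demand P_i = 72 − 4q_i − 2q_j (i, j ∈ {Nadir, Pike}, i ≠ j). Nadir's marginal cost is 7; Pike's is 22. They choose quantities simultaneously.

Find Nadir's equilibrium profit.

196

Mine Nadir's profit: π = q_{Nadir}(72 − 4q_{Nadir} − 2q_{Pike}) − 7q_{Nadir}.
∂π/∂q_{Nadir} = 65 − 8q_{Nadir} − 2q_{Pike} = 0 ⇒ q_{Nadir} = 8.125 − 0.25q_{Pike}.
Similarly q_{Pike} = 6.25 − 0.25q_{Nadir}.
Plugging q_{Pike} into Nadir's best response: q_{Nadir} = 8.125 − 0.25(6.25 − 0.25q_{Nadir}) ⇒ 0.9375q_{Nadir} = 6.5625, so q_{Nadir} = 7.
Then q_{Pike} = 6.25 − 0.25·7 = 4.5.
P_{Nadir} = 72 − 4·7 − 2·4.5 = 35.
Profit = (35 − 7)·7 = 196.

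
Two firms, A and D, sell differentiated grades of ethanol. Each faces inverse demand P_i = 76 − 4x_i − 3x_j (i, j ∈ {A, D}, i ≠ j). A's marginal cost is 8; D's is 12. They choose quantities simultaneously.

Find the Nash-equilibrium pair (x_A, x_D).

6.4, 5.6

Firm A's profit: π = x_A(76 − 4x_A − 3x_D) − 8x_A.
∂π/∂x_A = 68 − 8x_A − 3x_D = 0 ⇒ x_A = 8.5 − 0.375x_D.
Similarly x_D = 8 − 0.375x_A.
Substituting the second reaction function into the first: x_A = 8.5 − 0.375(8 − 0.375x_A), which gives (55/64)x_A = 5.5 ⇒ x_A = 6.4.
Then x_D = 8 − 0.375·6.4 = 5.6.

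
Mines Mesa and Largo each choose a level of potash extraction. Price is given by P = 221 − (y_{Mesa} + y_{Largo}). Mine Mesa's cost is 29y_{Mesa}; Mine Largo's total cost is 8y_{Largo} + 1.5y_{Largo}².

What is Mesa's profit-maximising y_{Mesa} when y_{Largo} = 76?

Mine Mesa's profit: π = y_{Mesa}(221 − (y_{Mesa} + y_{Largo})) − 29y_{Mesa}.
∂π/∂y_{Mesa} = 192 − 2y_{Mesa} − y_{Largo} = 0, so y_{Mesa} = 96 − 0.5y_{Largo}.
At y_{Largo} = 76: y_{Mesa} = 96 − 0.5·76 = 58.

58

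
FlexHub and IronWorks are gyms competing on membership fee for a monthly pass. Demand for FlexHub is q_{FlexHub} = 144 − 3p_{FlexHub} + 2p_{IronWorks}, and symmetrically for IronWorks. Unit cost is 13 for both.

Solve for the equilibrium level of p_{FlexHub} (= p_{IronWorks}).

FlexHub's profit: π = (p_{FlexHub} − 13)(144 − 3p_{FlexHub} + 2p_{IronWorks}).
∂π/∂p_{FlexHub} = 183 − 6p_{FlexHub} + 2p_{IronWorks} = 0 ⇒ p_{FlexHub} = 30.5 + (1/3)p_{IronWorks}.
Setting p_{FlexHub} = p_{IronWorks} in the reaction function: p_{FlexHub} = 30.5 + (1/3)p_{FlexHub}, so p_{FlexHub} = 30.5 / (2/3) = 45.75.

45.75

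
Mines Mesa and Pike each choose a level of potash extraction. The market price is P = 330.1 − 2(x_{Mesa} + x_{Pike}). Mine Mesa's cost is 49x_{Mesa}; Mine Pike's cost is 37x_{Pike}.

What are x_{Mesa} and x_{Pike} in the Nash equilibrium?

44.85, 50.85

Mine Mesa's profit: π = x_{Mesa}(330.1 − 2(x_{Mesa} + x_{Pike})) − 49x_{Mesa}.
∂π/∂x_{Mesa} = 281.1 − 4x_{Mesa} − 2x_{Pike} = 0, so x_{Mesa} = 70.275 − 0.5x_{Pike}.
By the same steps for Pike: x_{Pike} = 73.275 − 0.5x_{Mesa}.
Plugging x_{Pike} into Mesa's best response: x_{Mesa} = 70.275 − 0.5(73.275 − 0.5x_{Mesa}) ⇒ 0.75x_{Mesa} = 33.6375, so x_{Mesa} = 44.85.
Then x_{Pike} = 73.275 − 0.5·44.85 = 50.85.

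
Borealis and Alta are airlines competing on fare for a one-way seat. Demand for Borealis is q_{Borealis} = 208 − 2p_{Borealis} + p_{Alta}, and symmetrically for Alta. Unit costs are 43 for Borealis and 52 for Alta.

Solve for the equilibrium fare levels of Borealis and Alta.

99.2, 102.8

Borealis's profit: π = (p_{Borealis} − 43)(208 − 2p_{Borealis} + p_{Alta}).
∂π/∂p_{Borealis} = 294 − 4p_{Borealis} + p_{Alta} = 0 ⇒ p_{Borealis} = 73.5 + 0.25p_{Alta}.
Similarly p_{Alta} = 78 + 0.25p_{Borealis}.
Substituting the second reaction function into the first: p_{Borealis} = 73.5 + 0.25(78 + 0.25p_{Borealis}), which gives 0.9375p_{Borealis} = 93 ⇒ p_{Borealis} = 99.2.
Then p_{Alta} = 78 + 0.25·99.2 = 102.8.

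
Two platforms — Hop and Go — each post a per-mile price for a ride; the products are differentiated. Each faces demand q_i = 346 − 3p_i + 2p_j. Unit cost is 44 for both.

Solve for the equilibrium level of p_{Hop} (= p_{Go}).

119.5

Hop's profit: π = (p_{Hop} − 44)(346 − 3p_{Hop} + 2p_{Go}).
∂π/∂p_{Hop} = 478 − 6p_{Hop} + 2p_{Go} = 0 ⇒ p_{Hop} = 239/3 + (1/3)p_{Go}.
The game is symmetric, so in equilibrium p_{Go} = p_{Hop}: the reaction function gives (2/3)p_{Hop} = 239/3, hence p_{Hop} = 119.5.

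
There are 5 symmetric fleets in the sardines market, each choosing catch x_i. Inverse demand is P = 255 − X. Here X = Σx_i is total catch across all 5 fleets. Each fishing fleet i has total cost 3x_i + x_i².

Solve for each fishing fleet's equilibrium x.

31.5

A representative fishing fleet's profit is π_i = x_i(255 − X) − 3x_i − x_i², with X = x_i + Σ_{j≠i} x_j.
First-order condition: 252 − 4x_i − Σ_{j≠i} x_j = 0.
In a symmetric equilibrium every fishing fleet chooses the same x, so Σ_{j≠i} x_j = 4x. The condition becomes 252 − 8x = 0, giving x = 252/8 = 31.5.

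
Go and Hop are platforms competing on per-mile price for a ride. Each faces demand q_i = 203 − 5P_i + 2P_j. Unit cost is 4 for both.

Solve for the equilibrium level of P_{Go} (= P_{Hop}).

Go's profit: π = (P_{Go} − 4)(203 − 5P_{Go} + 2P_{Hop}).
∂π/∂P_{Go} = 223 − 10P_{Go} + 2P_{Hop} = 0 ⇒ P_{Go} = 22.3 + 0.2P_{Hop}.
The game is symmetric, so in equilibrium P_{Hop} = P_{Go}: the reaction function gives 0.8P_{Go} = 22.3, hence P_{Go} = 27.875.

27.875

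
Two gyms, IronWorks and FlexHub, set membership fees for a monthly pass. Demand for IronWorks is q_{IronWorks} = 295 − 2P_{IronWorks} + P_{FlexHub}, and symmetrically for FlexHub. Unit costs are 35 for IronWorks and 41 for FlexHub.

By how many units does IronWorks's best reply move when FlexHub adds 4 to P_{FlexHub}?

1

IronWorks's profit: π = (P_{IronWorks} − 35)(295 − 2P_{IronWorks} + P_{FlexHub}).
∂π/∂P_{IronWorks} = 365 − 4P_{IronWorks} + P_{FlexHub} = 0 ⇒ P_{IronWorks} = 91.25 + 0.25P_{FlexHub}.
The reaction-function slope is 0.25, so a 4-unit rise in P_{FlexHub} moves P_{IronWorks} by 0.25 × 4 = 1. IronWorks's best response rises — the actions are strategic complements.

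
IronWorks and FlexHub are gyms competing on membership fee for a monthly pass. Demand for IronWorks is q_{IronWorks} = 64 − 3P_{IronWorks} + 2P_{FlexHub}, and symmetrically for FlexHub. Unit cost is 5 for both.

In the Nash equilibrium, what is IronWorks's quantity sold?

IronWorks's profit: π = (P_{IronWorks} − 5)(64 − 3P_{IronWorks} + 2P_{FlexHub}).
∂π/∂P_{IronWorks} = 79 − 6P_{IronWorks} + 2P_{FlexHub} = 0 ⇒ P_{IronWorks} = 79/6 + (1/3)P_{FlexHub}.
By symmetry P_{FlexHub} = P_{IronWorks}; substituting into the reaction function, (2/3)P_{IronWorks} = 79/6 and P_{IronWorks} = 19.75.
q_{IronWorks} = 64 − 3·19.75 + 2·19.75 = 44.25.

44.25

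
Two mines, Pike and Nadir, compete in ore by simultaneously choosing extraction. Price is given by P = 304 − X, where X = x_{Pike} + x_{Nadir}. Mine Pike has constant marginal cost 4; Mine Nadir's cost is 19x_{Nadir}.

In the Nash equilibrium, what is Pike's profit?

11025

Mine Pike's profit: π = x_{Pike}(304 − (x_{Pike} + x_{Nadir})) − 4x_{Pike}.
∂π/∂x_{Pike} = 300 − 2x_{Pike} − x_{Nadir} = 0, so x_{Pike} = 150 − 0.5x_{Nadir}.
By the same steps for Nadir: x_{Nadir} = 142.5 − 0.5x_{Pike}.
Solving the two reaction functions simultaneously: (1 − (−0.5)(−0.5))x_{Pike} = 150 − 0.5·142.5, so 0.75x_{Pike} = 78.75 and x_{Pike} = 105.
Then x_{Nadir} = 142.5 − 0.5·105 = 90.
Price P = 304 − 195 = 109.
Pike's profit: (109 − 4)·105 = 11025.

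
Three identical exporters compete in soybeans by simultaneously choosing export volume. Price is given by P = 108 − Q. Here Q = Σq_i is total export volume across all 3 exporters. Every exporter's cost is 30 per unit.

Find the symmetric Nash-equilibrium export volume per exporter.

19.5

A representative exporter's profit is π_i = q_i(108 − Q) − 30q_i, with Q = q_i + Σ_{j≠i} q_j.
First-order condition: 78 − 2q_i − Σ_{j≠i} q_j = 0.
With identical exporters, set every q_j = q: then 78 − 2q − 2q = 0, i.e. q = 78/4 = 19.5.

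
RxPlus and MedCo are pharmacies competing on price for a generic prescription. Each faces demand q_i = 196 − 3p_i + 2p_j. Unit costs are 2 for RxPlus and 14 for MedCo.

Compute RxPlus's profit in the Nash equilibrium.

7726.6875

RxPlus's profit: π = (p_{RxPlus} − 2)(196 − 3p_{RxPlus} + 2p_{MedCo}).
∂π/∂p_{RxPlus} = 202 − 6p_{RxPlus} + 2p_{MedCo} = 0 ⇒ p_{RxPlus} = 101/3 + (1/3)p_{MedCo}.
Similarly p_{MedCo} = 119/3 + (1/3)p_{RxPlus}.
Solving the two reaction functions simultaneously: (1 − (1/3)(1/3))p_{RxPlus} = 101/3 + (1/3)·(119/3), so (8/9)p_{RxPlus} = 422/9 and p_{RxPlus} = 52.75.
Then p_{MedCo} = 119/3 + (1/3)·52.75 = 57.25.
q_{RxPlus} = 196 − 3·52.75 + 2·57.25 = 152.25.
Profit = (52.75 − 2)·152.25 = 7726.6875.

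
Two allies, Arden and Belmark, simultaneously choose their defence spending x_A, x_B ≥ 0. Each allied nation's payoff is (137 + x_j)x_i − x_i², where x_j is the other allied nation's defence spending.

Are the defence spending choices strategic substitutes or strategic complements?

strategic complements

Arden's payoff is (137 + x_B)x_A − x_A².
∂π/∂x_A = 137 + x_B − 2x_A = 0, so x_A = 68.5 + 0.5x_B.
The best-response slope dx_A/dx_B = 0.5 > 0: the reaction function is upward-sloping, so the choices are strategic complements.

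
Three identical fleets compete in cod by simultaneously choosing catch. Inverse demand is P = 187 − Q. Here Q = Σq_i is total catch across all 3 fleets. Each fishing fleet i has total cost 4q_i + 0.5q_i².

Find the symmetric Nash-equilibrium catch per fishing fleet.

36.6

A representative fishing fleet's profit is π_i = q_i(187 − Q) − 4q_i − 0.5q_i², with Q = q_i + Σ_{j≠i} q_j.
First-order condition: 183 − 3q_i − Σ_{j≠i} q_j = 0.
Imposing symmetry (q_j = q for all j) turns Σ_{j≠i} q_j into 2q, so 183 = 5q and q = 36.6.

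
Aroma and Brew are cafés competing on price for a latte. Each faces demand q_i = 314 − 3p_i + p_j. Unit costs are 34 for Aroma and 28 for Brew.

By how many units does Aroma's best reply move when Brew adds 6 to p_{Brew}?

1

Aroma's profit: π = (p_{Aroma} − 34)(314 − 3p_{Aroma} + p_{Brew}).
∂π/∂p_{Aroma} = 416 − 6p_{Aroma} + p_{Brew} = 0 ⇒ p_{Aroma} = 208/3 + (1/6)p_{Brew}.
The reaction-function slope is 1/6, so a 6-unit rise in p_{Brew} moves p_{Aroma} by 1/6 × 6 = 1. Aroma's best response rises — the actions are strategic complements.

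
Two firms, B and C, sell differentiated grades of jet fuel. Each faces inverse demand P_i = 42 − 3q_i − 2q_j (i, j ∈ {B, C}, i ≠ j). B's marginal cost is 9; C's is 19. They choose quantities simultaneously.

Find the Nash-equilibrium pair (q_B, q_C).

Firm B's profit: π = q_B(42 − 3q_B − 2q_C) − 9q_B.
∂π/∂q_B = 33 − 6q_B − 2q_C = 0 ⇒ q_B = 5.5 − (1/3)q_C.
Similarly q_C = 23/6 − (1/3)q_B.
Substituting the second reaction function into the first: q_B = 5.5 − (1/3)(23/6 − (1/3)q_B), which gives (8/9)q_B = 38/9 ⇒ q_B = 4.75.
Then q_C = 23/6 − (1/3)·4.75 = 2.25.

4.75, 2.25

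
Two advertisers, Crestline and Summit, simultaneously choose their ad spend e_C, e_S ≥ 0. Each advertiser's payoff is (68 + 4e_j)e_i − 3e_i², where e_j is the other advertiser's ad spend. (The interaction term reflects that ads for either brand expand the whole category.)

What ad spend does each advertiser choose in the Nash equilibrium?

Crestline's payoff is (68 + 4e_S)e_C − 3e_C².
∂π/∂e_C = 68 + 4e_S − 6e_C = 0, so e_C = 34/3 + (2/3)e_S.
By symmetry e_S = e_C; substituting into the reaction function, (1/3)e_C = 34/3 and e_C = 34.

34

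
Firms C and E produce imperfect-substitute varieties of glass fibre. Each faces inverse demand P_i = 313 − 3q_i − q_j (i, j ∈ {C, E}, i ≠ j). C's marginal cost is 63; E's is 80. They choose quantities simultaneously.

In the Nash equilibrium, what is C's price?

Firm C's profit: π = q_C(313 − 3q_C − q_E) − 63q_C.
∂π/∂q_C = 250 − 6q_C − q_E = 0 ⇒ q_C = 125/3 − (1/6)q_E.
Similarly q_E = 233/6 − (1/6)q_C.
Plugging q_E into C's best response: q_C = 125/3 − (1/6)(233/6 − (1/6)q_C) ⇒ (35/36)q_C = 1267/36, so q_C = 36.2.
Then q_E = 233/6 − (1/6)·36.2 = 32.8.
P_C = 313 − 3·36.2 − 32.8 = 171.6.

171.6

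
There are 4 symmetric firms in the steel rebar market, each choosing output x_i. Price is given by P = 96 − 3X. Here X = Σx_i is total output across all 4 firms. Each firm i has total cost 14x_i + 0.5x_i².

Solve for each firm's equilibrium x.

5.125

A representative firm's profit is π_i = x_i(96 − 3X) − 14x_i − 0.5x_i², with X = x_i + Σ_{j≠i} x_j.
First-order condition: 82 − 7x_i − 3Σ_{j≠i} x_j = 0.
With identical firms, set every x_j = x: then 82 − 7x − 9x = 0, i.e. x = 82/16 = 5.125.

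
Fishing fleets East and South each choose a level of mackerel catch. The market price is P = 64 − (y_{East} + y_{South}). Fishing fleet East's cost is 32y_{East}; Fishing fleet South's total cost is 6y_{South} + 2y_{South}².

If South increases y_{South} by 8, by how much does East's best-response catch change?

Fishing fleet East's profit: π = y_{East}(64 − (y_{East} + y_{South})) − 32y_{East}.
∂π/∂y_{East} = 32 − 2y_{East} − y_{South} = 0, so y_{East} = 16 − 0.5y_{South}.
The reaction-function slope is −0.5, so an 8-unit rise in y_{South} moves y_{East} by −0.5 × 8 = −4. East's best response falls — the actions are strategic substitutes.

-4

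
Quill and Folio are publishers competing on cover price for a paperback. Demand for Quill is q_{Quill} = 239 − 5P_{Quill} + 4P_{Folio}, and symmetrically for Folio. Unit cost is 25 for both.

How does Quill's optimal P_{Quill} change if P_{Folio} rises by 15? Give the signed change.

Quill's profit: π = (P_{Quill} − 25)(239 − 5P_{Quill} + 4P_{Folio}).
∂π/∂P_{Quill} = 364 − 10P_{Quill} + 4P_{Folio} = 0 ⇒ P_{Quill} = 36.4 + 0.4P_{Folio}.
The reaction-function slope is 0.4, so a 15-unit rise in P_{Folio} moves P_{Quill} by 0.4 × 15 = 6. Quill's best response rises — the actions are strategic complements.

6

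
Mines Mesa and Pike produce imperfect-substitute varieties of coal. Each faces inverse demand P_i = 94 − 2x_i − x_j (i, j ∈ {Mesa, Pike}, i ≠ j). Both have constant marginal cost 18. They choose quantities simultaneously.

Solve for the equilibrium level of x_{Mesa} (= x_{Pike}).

Mine Mesa's profit: π = x_{Mesa}(94 − 2x_{Mesa} − x_{Pike}) − 18x_{Mesa}.
∂π/∂x_{Mesa} = 76 − 4x_{Mesa} − x_{Pike} = 0 ⇒ x_{Mesa} = 19 − 0.25x_{Pike}.
Setting x_{Mesa} = x_{Pike} in the reaction function: x_{Mesa} = 19 − 0.25x_{Mesa}, so x_{Mesa} = 19 / 1.25 = 15.2.

15.2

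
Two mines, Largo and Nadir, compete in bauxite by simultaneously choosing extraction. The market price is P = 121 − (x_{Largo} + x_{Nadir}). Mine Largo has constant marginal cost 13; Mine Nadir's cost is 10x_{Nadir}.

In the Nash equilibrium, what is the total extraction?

Mine Largo's profit: π = x_{Largo}(121 − (x_{Largo} + x_{Nadir})) − 13x_{Largo}.
∂π/∂x_{Largo} = 108 − 2x_{Largo} − x_{Nadir} = 0, so x_{Largo} = 54 − 0.5x_{Nadir}.
By the same steps for Nadir: x_{Nadir} = 55.5 − 0.5x_{Largo}.
Solving the two reaction functions simultaneously: (1 − (−0.5)(−0.5))x_{Largo} = 54 − 0.5·55.5, so 0.75x_{Largo} = 26.25 and x_{Largo} = 35.
Then x_{Nadir} = 55.5 − 0.5·35 = 38.
Total extraction: 35 + 38 = 73.

73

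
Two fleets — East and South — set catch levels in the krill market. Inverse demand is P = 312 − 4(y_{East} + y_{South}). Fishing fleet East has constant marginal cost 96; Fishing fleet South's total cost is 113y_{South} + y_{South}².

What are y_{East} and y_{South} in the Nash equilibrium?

21.3125, 11.375

Fishing fleet East's profit: π = y_{East}(312 − 4(y_{East} + y_{South})) − 96y_{East}.
∂π/∂y_{East} = 216 − 8y_{East} − 4y_{South} = 0, so y_{East} = 27 − 0.5y_{South}.
For South: ∂π/∂y_{South} = 199 − 10y_{South} − 4y_{East} = 0 ⇒ y_{South} = 19.9 − 0.4y_{East}.
Plugging y_{South} into East's best response: y_{East} = 27 − 0.5(19.9 − 0.4y_{East}) ⇒ 0.8y_{East} = 17.05, so y_{East} = 21.3125.
Then y_{South} = 19.9 − 0.4·21.3125 = 11.375.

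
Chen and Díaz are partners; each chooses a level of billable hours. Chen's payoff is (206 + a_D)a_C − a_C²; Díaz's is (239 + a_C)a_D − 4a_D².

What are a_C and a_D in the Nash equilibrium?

Expanding Chen's payoff: 206a_C + a_Da_C − a_C².
∂π/∂a_C = 206 + a_D − 2a_C = 0, so a_C = 103 + 0.5a_D.
Likewise for Díaz: a_D = 29.875 + 0.125a_C.
Solving the two reaction functions simultaneously: (1 − (0.5)(0.125))a_C = 103 + 0.5·29.875, so 0.9375a_C = 117.9375 and a_C = 125.8.
Then a_D = 29.875 + 0.125·125.8 = 45.6.

125.8, 45.6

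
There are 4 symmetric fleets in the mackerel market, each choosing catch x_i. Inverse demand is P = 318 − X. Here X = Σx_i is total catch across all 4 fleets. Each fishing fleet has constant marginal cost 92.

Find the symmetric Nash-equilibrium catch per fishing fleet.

A representative fishing fleet's profit is π_i = x_i(318 − X) − 92x_i, with X = x_i + Σ_{j≠i} x_j.
First-order condition: 226 − 2x_i − Σ_{j≠i} x_j = 0.
In a symmetric equilibrium every fishing fleet chooses the same x, so Σ_{j≠i} x_j = 3x. The condition becomes 226 − 5x = 0, giving x = 226/5 = 45.2.

45.2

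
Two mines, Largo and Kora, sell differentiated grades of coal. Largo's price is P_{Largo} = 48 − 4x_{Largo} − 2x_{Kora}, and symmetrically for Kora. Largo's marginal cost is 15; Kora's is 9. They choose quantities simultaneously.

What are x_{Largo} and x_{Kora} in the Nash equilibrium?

Mine Largo's profit: π = x_{Largo}(48 − 4x_{Largo} − 2x_{Kora}) − 15x_{Largo}.
∂π/∂x_{Largo} = 33 − 8x_{Largo} − 2x_{Kora} = 0 ⇒ x_{Largo} = 4.125 − 0.25x_{Kora}.
Similarly x_{Kora} = 4.875 − 0.25x_{Largo}.
Solving the two reaction functions simultaneously: (1 − (−0.25)(−0.25))x_{Largo} = 4.125 − 0.25·4.875, so 0.9375x_{Largo} = 93/32 and x_{Largo} = 3.1.
Then x_{Kora} = 4.875 − 0.25·3.1 = 4.1.

3.1, 4.1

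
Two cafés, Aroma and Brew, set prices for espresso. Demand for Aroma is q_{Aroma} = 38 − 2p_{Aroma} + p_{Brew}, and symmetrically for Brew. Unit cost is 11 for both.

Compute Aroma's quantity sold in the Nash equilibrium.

18

Aroma's profit: π = (p_{Aroma} − 11)(38 − 2p_{Aroma} + p_{Brew}).
∂π/∂p_{Aroma} = 60 − 4p_{Aroma} + p_{Brew} = 0 ⇒ p_{Aroma} = 15 + 0.25p_{Brew}.
Setting p_{Aroma} = p_{Brew} in the reaction function: p_{Aroma} = 15 + 0.25p_{Aroma}, so p_{Aroma} = 15 / 0.75 = 20.
q_{Aroma} = 38 − 2·20 + 20 = 18.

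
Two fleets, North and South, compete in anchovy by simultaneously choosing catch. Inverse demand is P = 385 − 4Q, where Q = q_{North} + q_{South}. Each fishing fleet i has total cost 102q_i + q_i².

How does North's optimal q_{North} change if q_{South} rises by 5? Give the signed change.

Fishing fleet North's profit: π = q_{North}(385 − 4(q_{North} + q_{South})) − 102q_{North} − q_{North}².
∂π/∂q_{North} = 283 − 10q_{North} − 4q_{South} = 0, so q_{North} = 28.3 − 0.4q_{South}.
The reaction-function slope is −0.4, so a 5-unit rise in q_{South} moves q_{North} by −0.4 × 5 = −2. North's best response falls — the actions are strategic substitutes.

-2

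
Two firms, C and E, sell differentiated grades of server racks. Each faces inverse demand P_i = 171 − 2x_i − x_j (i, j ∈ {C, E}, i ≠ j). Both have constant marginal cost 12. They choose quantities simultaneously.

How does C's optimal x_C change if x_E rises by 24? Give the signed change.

-6

Firm C's profit: π = x_C(171 − 2x_C − x_E) − 12x_C.
∂π/∂x_C = 159 − 4x_C − x_E = 0 ⇒ x_C = 39.75 − 0.25x_E.
The reaction-function slope is −0.25, so a 24-unit rise in x_E moves x_C by −0.25 × 24 = −6. C's best response falls — the actions are strategic substitutes.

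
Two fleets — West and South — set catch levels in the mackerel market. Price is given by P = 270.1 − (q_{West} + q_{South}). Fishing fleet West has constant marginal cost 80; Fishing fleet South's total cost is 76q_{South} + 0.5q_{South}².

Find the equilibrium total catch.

114.86

Fishing fleet West's profit: π = q_{West}(270.1 − (q_{West} + q_{South})) − 80q_{West}.
∂π/∂q_{West} = 190.1 − 2q_{West} − q_{South} = 0, so q_{West} = 95.05 − 0.5q_{South}.
For South: ∂π/∂q_{South} = 194.1 − 3q_{South} − q_{West} = 0 ⇒ q_{South} = 64.7 − (1/3)q_{West}.
Solving the two reaction functions simultaneously: (1 − (−0.5)(−1/3))q_{West} = 95.05 − 0.5·64.7, so (5/6)q_{West} = 62.7 and q_{West} = 75.24.
Then q_{South} = 64.7 − (1/3)·75.24 = 39.62.
Total catch: 75.24 + 39.62 = 114.86.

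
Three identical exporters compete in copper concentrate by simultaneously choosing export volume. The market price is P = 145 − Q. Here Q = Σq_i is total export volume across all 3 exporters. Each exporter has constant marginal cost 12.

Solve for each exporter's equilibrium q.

A representative exporter's profit is π_i = q_i(145 − Q) − 12q_i, with Q = q_i + Σ_{j≠i} q_j.
First-order condition: 133 − 2q_i − Σ_{j≠i} q_j = 0.
With identical exporters, set every q_j = q: then 133 − 2q − 2q = 0, i.e. q = 133/4 = 33.25.

33.25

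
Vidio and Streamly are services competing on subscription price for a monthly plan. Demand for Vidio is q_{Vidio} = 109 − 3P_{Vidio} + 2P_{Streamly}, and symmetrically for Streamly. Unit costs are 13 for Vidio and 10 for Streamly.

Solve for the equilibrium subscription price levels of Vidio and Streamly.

36.4375, 35.3125

Vidio's profit: π = (P_{Vidio} − 13)(109 − 3P_{Vidio} + 2P_{Streamly}).
∂π/∂P_{Vidio} = 148 − 6P_{Vidio} + 2P_{Streamly} = 0 ⇒ P_{Vidio} = 74/3 + (1/3)P_{Streamly}.
Similarly P_{Streamly} = 139/6 + (1/3)P_{Vidio}.
Substituting the second reaction function into the first: P_{Vidio} = 74/3 + (1/3)(139/6 + (1/3)P_{Vidio}), which gives (8/9)P_{Vidio} = 583/18 ⇒ P_{Vidio} = 36.4375.
Then P_{Streamly} = 139/6 + (1/3)·36.4375 = 35.3125.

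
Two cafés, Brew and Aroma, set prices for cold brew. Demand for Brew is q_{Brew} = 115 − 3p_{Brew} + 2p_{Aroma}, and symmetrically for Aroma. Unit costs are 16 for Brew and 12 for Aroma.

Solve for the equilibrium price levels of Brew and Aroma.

40, 38.5

Brew's profit: π = (p_{Brew} − 16)(115 − 3p_{Brew} + 2p_{Aroma}).
∂π/∂p_{Brew} = 163 − 6p_{Brew} + 2p_{Aroma} = 0 ⇒ p_{Brew} = 163/6 + (1/3)p_{Aroma}.
Similarly p_{Aroma} = 151/6 + (1/3)p_{Brew}.
Solving the two reaction functions simultaneously: (1 − (1/3)(1/3))p_{Brew} = 163/6 + (1/3)·(151/6), so (8/9)p_{Brew} = 320/9 and p_{Brew} = 40.
Then p_{Aroma} = 151/6 + (1/3)·40 = 38.5.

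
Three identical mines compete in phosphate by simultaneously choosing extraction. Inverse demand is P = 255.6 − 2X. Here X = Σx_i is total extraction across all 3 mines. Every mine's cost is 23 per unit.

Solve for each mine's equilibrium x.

A representative mine's profit is π_i = x_i(255.6 − 2X) − 23x_i, with X = x_i + Σ_{j≠i} x_j.
First-order condition: 232.6 − 4x_i − 2Σ_{j≠i} x_j = 0.
In a symmetric equilibrium every mine chooses the same x, so Σ_{j≠i} x_j = 2x. The condition becomes 232.6 − 8x = 0, giving x = 232.6/8 = 29.075.

29.075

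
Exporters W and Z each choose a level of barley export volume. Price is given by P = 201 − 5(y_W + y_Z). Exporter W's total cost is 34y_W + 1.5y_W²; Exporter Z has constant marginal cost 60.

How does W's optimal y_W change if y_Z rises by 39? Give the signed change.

-15

Exporter W's profit: π = y_W(201 − 5(y_W + y_Z)) − 34y_W − 1.5y_W².
∂π/∂y_W = 167 − 13y_W − 5y_Z = 0, so y_W = 167/13 − (5/13)y_Z.
The reaction-function slope is −5/13, so a 39-unit rise in y_Z moves y_W by −5/13 × 39 = −15. W's best response falls — the actions are strategic substitutes.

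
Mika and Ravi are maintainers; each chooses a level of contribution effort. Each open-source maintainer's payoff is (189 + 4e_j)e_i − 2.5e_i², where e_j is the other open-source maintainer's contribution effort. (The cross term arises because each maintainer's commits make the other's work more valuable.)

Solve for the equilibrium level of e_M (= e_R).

189

Mika's payoff is (189 + 4e_R)e_M − 2.5e_M².
∂π/∂e_M = 189 + 4e_R − 5e_M = 0, so e_M = 37.8 + 0.8e_R.
Setting e_M = e_R in the reaction function: e_M = 37.8 + 0.8e_M, so e_M = 37.8 / 0.2 = 189.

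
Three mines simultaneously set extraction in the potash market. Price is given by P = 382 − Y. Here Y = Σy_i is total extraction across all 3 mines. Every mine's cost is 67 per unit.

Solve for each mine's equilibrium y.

A representative mine's profit is π_i = y_i(382 − Y) − 67y_i, with Y = y_i + Σ_{j≠i} y_j.
First-order condition: 315 − 2y_i − Σ_{j≠i} y_j = 0.
With identical mines, set every y_j = y: then 315 − 2y − 2y = 0, i.e. y = 315/4 = 78.75.

78.75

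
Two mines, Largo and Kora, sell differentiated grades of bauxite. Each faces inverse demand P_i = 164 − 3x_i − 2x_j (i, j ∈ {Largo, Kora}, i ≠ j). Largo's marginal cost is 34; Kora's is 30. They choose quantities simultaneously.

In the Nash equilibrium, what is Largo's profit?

Mine Largo's profit: π = x_{Largo}(164 − 3x_{Largo} − 2x_{Kora}) − 34x_{Largo}.
∂π/∂x_{Largo} = 130 − 6x_{Largo} − 2x_{Kora} = 0 ⇒ x_{Largo} = 65/3 − (1/3)x_{Kora}.
Similarly x_{Kora} = 67/3 − (1/3)x_{Largo}.
Plugging x_{Kora} into Largo's best response: x_{Largo} = 65/3 − (1/3)(67/3 − (1/3)x_{Largo}) ⇒ (8/9)x_{Largo} = 128/9, so x_{Largo} = 16.
Then x_{Kora} = 67/3 − (1/3)·16 = 17.
P_{Largo} = 164 − 3·16 − 2·17 = 82.
Profit = (82 − 34)·16 = 768.

768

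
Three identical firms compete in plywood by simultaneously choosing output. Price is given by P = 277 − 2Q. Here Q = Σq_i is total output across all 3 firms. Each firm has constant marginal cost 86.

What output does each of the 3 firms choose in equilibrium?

23.875

A representative firm's profit is π_i = q_i(277 − 2Q) − 86q_i, with Q = q_i + Σ_{j≠i} q_j.
First-order condition: 191 − 4q_i − 2Σ_{j≠i} q_j = 0.
In a symmetric equilibrium every firm chooses the same q, so Σ_{j≠i} q_j = 2q. The condition becomes 191 − 8q = 0, giving q = 191/8 = 23.875.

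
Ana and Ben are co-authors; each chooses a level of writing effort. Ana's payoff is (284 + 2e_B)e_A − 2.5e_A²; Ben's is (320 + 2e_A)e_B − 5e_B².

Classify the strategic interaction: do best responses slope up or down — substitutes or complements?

strategic complements

Expanding Ana's payoff: 284e_A + 2e_Be_A − 2.5e_A².
∂π/∂e_A = 284 + 2e_B − 5e_A = 0, so e_A = 56.8 + 0.4e_B.
The best-response slope de_A/de_B = 0.4 > 0: the reaction function is upward-sloping, so the choices are strategic complements.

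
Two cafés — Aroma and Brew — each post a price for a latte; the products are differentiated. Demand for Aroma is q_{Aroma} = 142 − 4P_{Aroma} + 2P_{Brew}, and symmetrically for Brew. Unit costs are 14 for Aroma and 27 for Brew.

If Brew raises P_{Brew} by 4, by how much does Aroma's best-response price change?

1

Aroma's profit: π = (P_{Aroma} − 14)(142 − 4P_{Aroma} + 2P_{Brew}).
∂π/∂P_{Aroma} = 198 − 8P_{Aroma} + 2P_{Brew} = 0 ⇒ P_{Aroma} = 24.75 + 0.25P_{Brew}.
The reaction-function slope is 0.25, so a 4-unit rise in P_{Brew} moves P_{Aroma} by 0.25 × 4 = 1. Aroma's best response rises — the actions are strategic complements.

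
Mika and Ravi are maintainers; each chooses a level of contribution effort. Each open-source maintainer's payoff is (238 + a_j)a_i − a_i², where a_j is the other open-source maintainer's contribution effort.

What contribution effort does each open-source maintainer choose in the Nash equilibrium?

Mika's payoff is (238 + a_R)a_M − a_M².
∂π/∂a_M = 238 + a_R − 2a_M = 0, so a_M = 119 + 0.5a_R.
By symmetry a_R = a_M; substituting into the reaction function, 0.5a_M = 119 and a_M = 238.

238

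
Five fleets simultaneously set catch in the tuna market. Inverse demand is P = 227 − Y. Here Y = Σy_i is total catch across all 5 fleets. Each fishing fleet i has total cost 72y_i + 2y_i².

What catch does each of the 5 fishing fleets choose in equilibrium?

A representative fishing fleet's profit is π_i = y_i(227 − Y) − 72y_i − 2y_i², with Y = y_i + Σ_{j≠i} y_j.
First-order condition: 155 − 6y_i − Σ_{j≠i} y_j = 0.
With identical fishing fleets, set every y_j = y: then 155 − 6y − 4y = 0, i.e. y = 155/10 = 15.5.

15.5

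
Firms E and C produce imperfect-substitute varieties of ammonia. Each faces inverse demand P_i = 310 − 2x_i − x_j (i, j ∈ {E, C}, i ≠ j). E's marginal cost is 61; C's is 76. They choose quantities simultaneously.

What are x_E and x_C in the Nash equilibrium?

50.8, 45.8

Firm E's profit: π = x_E(310 − 2x_E − x_C) − 61x_E.
∂π/∂x_E = 249 − 4x_E − x_C = 0 ⇒ x_E = 62.25 − 0.25x_C.
Similarly x_C = 58.5 − 0.25x_E.
Solving the two reaction functions simultaneously: (1 − (−0.25)(−0.25))x_E = 62.25 − 0.25·58.5, so 0.9375x_E = 47.625 and x_E = 50.8.
Then x_C = 58.5 − 0.25·50.8 = 45.8.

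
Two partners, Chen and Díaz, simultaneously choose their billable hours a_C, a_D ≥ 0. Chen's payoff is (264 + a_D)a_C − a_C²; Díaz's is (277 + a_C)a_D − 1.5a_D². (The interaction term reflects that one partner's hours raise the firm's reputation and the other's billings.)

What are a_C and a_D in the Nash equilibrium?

Expanding Chen's payoff: 264a_C + a_Da_C − a_C².
∂π/∂a_C = 264 + a_D − 2a_C = 0, so a_C = 132 + 0.5a_D.
Likewise for Díaz: a_D = 277/3 + (1/3)a_C.
Plugging a_D into Chen's best response: a_C = 132 + 0.5(277/3 + (1/3)a_C) ⇒ (5/6)a_C = 1069/6, so a_C = 213.8.
Then a_D = 277/3 + (1/3)·213.8 = 163.6.

213.8, 163.6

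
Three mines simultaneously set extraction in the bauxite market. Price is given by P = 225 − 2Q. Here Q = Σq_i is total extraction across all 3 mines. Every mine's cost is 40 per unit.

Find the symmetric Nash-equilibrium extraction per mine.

A representative mine's profit is π_i = q_i(225 − 2Q) − 40q_i, with Q = q_i + Σ_{j≠i} q_j.
First-order condition: 185 − 4q_i − 2Σ_{j≠i} q_j = 0.
Imposing symmetry (q_j = q for all j) turns Σ_{j≠i} q_j into 2q, so 185 = 8q and q = 23.125.

23.125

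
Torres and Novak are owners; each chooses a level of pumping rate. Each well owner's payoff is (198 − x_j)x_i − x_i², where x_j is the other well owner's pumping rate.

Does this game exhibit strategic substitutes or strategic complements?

Torres's payoff is (198 − x_N)x_T − x_T².
∂π/∂x_T = 198 − x_N − 2x_T = 0, so x_T = 99 − 0.5x_N.
The best-response slope dx_T/dx_N = −0.5 < 0: the reaction function is downward-sloping, so the choices are strategic substitutes.

strategic substitutes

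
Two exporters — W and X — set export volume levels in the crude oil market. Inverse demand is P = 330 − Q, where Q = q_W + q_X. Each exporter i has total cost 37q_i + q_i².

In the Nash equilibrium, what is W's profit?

Exporter W's profit: π = q_W(330 − (q_W + q_X)) − 37q_W − q_W².
∂π/∂q_W = 293 − 4q_W − q_X = 0, so q_W = 73.25 − 0.25q_X.
By symmetry q_X = q_W; substituting into the reaction function, 1.25q_W = 73.25 and q_W = 58.6.
Price P = 330 − 117.2 = 212.8.
W's profit: (212.8 − 37)·58.6 − (58.6)² = 6867.92.

6867.92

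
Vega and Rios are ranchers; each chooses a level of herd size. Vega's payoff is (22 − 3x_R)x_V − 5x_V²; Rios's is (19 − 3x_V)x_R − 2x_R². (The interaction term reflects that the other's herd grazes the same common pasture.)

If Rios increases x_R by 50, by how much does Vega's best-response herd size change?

Expanding Vega's payoff: 22x_V − 3x_Rx_V − 5x_V².
∂π/∂x_V = 22 − 3x_R − 10x_V = 0, so x_V = 2.2 − 0.3x_R.
The reaction-function slope is −0.3, so a 50-unit rise in x_R moves x_V by −0.3 × 50 = −15. Vega's best response falls — the actions are strategic substitutes.

-15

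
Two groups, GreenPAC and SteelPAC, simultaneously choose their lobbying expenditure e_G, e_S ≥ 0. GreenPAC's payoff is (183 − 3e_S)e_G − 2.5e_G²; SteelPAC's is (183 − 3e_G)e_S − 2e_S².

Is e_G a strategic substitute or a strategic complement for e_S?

strategic substitutes

Expanding GreenPAC's payoff: 183e_G − 3e_Se_G − 2.5e_G².
∂π/∂e_G = 183 − 3e_S − 5e_G = 0, so e_G = 36.6 − 0.6e_S.
The best-response slope de_G/de_S = −0.6 < 0: the reaction function is downward-sloping, so the choices are strategic substitutes.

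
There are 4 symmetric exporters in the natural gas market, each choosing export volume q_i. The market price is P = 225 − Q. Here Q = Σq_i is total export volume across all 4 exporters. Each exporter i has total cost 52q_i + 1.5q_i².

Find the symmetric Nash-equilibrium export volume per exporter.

A representative exporter's profit is π_i = q_i(225 − Q) − 52q_i − 1.5q_i², with Q = q_i + Σ_{j≠i} q_j.
First-order condition: 173 − 5q_i − Σ_{j≠i} q_j = 0.
With identical exporters, set every q_j = q: then 173 − 5q − 3q = 0, i.e. q = 173/8 = 21.625.

21.625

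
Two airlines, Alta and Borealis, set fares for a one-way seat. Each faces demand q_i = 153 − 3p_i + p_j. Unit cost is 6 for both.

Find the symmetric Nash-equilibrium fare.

Alta's profit: π = (p_{Alta} − 6)(153 − 3p_{Alta} + p_{Borealis}).
∂π/∂p_{Alta} = 171 − 6p_{Alta} + p_{Borealis} = 0 ⇒ p_{Alta} = 28.5 + (1/6)p_{Borealis}.
By symmetry p_{Borealis} = p_{Alta}; substituting into the reaction function, (5/6)p_{Alta} = 28.5 and p_{Alta} = 34.2.

34.2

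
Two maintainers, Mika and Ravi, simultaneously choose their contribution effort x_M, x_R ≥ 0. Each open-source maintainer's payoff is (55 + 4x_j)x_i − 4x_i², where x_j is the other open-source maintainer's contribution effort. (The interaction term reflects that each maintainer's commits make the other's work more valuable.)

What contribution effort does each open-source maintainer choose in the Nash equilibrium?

Mika's payoff is (55 + 4x_R)x_M − 4x_M².
∂π/∂x_M = 55 + 4x_R − 8x_M = 0, so x_M = 6.875 + 0.5x_R.
Setting x_M = x_R in the reaction function: x_M = 6.875 + 0.5x_M, so x_M = 6.875 / 0.5 = 13.75.

13.75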